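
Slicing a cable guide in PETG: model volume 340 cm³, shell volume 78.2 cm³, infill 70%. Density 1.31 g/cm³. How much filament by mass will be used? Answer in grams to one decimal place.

Volume inside the shell = 340 − 78.2 = 261.8 cm³.
Infill deposited = 0.70 × 261.8 = 183.26 cm³.
Deposited volume = 78.2 + 183.26, so 261.46 cm³.
Mass = 261.46 × 1.31 = 342.5126 g.

342.5 g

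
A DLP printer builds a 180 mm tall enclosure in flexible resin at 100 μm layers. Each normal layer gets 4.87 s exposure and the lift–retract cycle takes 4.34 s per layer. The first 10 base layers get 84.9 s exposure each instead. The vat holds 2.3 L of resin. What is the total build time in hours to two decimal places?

4.83 hours

Layers = ⌈180/0.1⌉ = 1800.
Burn-in layers = 10 × (84.9 + 4.34), so 892.4 s.
Remaining layers: 1790 × (4.87 + 4.34) → 16485.9 s.
Sum: 892.4 + 16485.9 = 17378.3 s → 4.83 hours.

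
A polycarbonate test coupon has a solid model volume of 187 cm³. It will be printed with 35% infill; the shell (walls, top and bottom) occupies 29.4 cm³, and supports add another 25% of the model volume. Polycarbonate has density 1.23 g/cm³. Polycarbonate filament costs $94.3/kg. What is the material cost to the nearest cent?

Infill region = 187 − 29.4 = 157.6 cm³.
Infill volume = 0.35 × 157.6, so 55.16 cm³.
Support = 0.25 × 187 = 46.75 cm³.
Total printed volume: 29.4 + 55.16 + 46.75 → 131.31 cm³.
Mass: 131.31 × 1.23 → 161.5113 g.
At $94.3/kg: 161.5113/1000 × 94.3 = $15.23.

$15.23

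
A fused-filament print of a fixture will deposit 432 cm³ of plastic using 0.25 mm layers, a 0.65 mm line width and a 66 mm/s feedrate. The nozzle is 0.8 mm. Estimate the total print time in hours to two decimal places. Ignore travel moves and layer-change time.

11.19 hours

Bead cross-section: 0.25 × 0.65 → 0.1625 mm².
Total extruded path = 432000/0.1625 = 2658461.5 mm.
Extrusion time: 2658461.5 / 66 → 40279.7 s.
Converting: 40279.7 s = 11.19 hours.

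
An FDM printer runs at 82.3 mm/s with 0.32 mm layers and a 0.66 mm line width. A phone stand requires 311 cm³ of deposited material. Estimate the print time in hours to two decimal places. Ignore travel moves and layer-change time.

Bead cross-section = 0.32 × 0.66 = 0.2112 mm².
Total extruded path = 311000/0.2112 = 1472537.9 mm.
Print-move time: 1472537.9 / 82.3 → 17892.3 s.
That's 17892.3 s → 4.97 hours.

4.97 hours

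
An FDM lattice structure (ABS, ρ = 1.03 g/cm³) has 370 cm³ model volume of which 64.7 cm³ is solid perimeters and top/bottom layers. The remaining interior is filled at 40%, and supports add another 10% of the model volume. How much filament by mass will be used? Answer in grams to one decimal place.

Infill region = 370 − 64.7 = 305.3 cm³.
Deposited infill = 0.40 × 305.3, so 122.12 cm³.
Support = 0.10 × 370, so 37 cm³.
Deposited volume = 64.7 + 122.12 + 37, so 223.82 cm³.
Mass = 223.82 × 1.03 = 230.5346 g.

230.5 g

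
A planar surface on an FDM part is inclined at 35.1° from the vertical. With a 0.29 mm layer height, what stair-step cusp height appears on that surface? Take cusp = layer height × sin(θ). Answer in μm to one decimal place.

166.8 μm

sin(35.1°) = 0.5750, so cusp = 0.29 × 0.5750 = 0.16675 mm → 166.8 μm.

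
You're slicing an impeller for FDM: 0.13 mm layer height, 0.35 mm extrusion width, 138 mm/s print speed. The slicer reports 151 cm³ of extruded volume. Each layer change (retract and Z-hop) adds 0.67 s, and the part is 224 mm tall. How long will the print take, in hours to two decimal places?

Extrusion cross-section = 0.13 × 0.35, so 0.0455 mm².
Toolpath length = 151 cm³ / 0.0455 mm² = 151000 / 0.0455 = 3318681.3 mm.
Time extruding = 3318681.3 / 138 = 24048.4 s.
Number of layers: 224 / 0.13 → 1724 (rounded up).
Z-hop total = 1724 × 0.67, so 1155.08 s.
Altogether 24048.4 + 1155.08 = 25203.48 s, i.e. 7.00 hours.

7.00 hours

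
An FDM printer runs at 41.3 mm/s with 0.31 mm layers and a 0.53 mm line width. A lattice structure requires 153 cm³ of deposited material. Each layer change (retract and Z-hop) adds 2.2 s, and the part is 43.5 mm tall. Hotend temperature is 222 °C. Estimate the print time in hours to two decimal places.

6.35 hours

Line area = 0.31 × 0.53, so 0.1643 mm².
Toolpath length = 153 cm³ / 0.1643 mm² = 153000 / 0.1643 = 931223.4 mm.
Print-move time = 931223.4 / 41.3, so 22547.8 s.
Number of layers: 43.5 / 0.31 → 141 (rounded up).
Layer-change overhead = 141 × 2.2 = 310.2 s.
Altogether 22547.8 + 310.2 = 22858 s, i.e. 6.35 hours.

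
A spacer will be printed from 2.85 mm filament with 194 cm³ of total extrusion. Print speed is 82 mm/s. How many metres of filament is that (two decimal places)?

30.41 m

A = π r² = π × 1.425² = 6.3794 mm².
Length = 194 cm³ / 6.3794 mm² = 194000 / 6.3794 = 30410.38 mm = 30.41 m.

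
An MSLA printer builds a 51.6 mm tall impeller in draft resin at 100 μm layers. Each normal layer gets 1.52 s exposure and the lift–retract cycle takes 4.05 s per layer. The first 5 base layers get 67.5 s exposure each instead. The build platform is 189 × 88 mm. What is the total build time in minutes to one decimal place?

53.4 minutes

Number of layers: 51.6 / 0.1 → 516 (rounded up).
Bottom layers = 5 × (67.5 + 4.05), so 357.75 s.
Remaining layers: 511 × (1.52 + 4.05) → 2846.27 s.
Total = 357.75 + 2846.27 = 3204.02 s = 53.4 minutes.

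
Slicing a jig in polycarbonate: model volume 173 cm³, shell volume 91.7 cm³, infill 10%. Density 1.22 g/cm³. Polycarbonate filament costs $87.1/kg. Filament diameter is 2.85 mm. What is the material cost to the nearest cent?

Interior volume = 173 − 91.7, so 81.3 cm³.
Infill volume = 0.10 × 81.3 = 8.13 cm³.
Deposited volume = 91.7 + 8.13, so 99.83 cm³.
Mass: 99.83 × 1.22 → 121.7926 g.
At $87.1/kg: 121.7926/1000 × 87.1 = $10.61.

$10.61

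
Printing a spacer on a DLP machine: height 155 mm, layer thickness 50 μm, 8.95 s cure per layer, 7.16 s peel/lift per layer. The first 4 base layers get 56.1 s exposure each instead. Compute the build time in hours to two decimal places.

13.92 hours

Layer count = ceil(155 / 0.05) = 3100.
Bottom layers = 4 × (56.1 + 7.16) = 253.04 s.
Remaining layers: 3096 × (8.95 + 7.16) → 49876.56 s.
Total = 253.04 + 49876.56 = 50129.6 s = 13.92 hours.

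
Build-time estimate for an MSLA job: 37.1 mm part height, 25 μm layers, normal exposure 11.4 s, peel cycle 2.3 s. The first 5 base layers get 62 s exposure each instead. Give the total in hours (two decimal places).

5.72 hours

Layers = ⌈37.1/0.025⌉ = 1484.
Burn-in layers = 5 × (62 + 2.3), so 321.5 s.
Regular layers: 1479 × (11.4 + 2.3) → 20262.3 s.
Total = 321.5 + 20262.3 = 20583.8 s = 5.72 hours.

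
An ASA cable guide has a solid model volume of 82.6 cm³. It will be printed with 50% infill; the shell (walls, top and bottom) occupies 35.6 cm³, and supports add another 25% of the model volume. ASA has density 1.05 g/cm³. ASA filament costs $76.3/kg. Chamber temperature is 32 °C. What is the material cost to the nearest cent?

Interior volume: 82.6 − 35.6 → 47 cm³.
Infill deposited = 0.50 × 47, so 23.5 cm³.
Support = 0.25 × 82.6 = 20.65 cm³.
Total extruded: 35.6 + 23.5 + 20.65 → 79.75 cm³.
Mass: 79.75 × 1.05 → 83.7375 g.
At $76.3/kg: 83.7375/1000 × 76.3 = $6.39.

$6.39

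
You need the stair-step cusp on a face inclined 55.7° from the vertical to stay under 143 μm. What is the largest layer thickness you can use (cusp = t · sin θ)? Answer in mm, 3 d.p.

0.173 mm

Layer height = cusp / sin(55.7°) = 0.143 / 0.8261 = 0.173 mm.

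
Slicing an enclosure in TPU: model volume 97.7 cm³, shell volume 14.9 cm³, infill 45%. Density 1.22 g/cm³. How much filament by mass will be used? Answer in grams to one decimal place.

Infill region = 97.7 − 14.9, so 82.8 cm³.
Deposited infill = 0.45 × 82.8, so 37.26 cm³.
Total printed volume: 14.9 + 37.26 → 52.16 cm³.
Mass: 52.16 × 1.22 → 63.6352 g.

63.6 g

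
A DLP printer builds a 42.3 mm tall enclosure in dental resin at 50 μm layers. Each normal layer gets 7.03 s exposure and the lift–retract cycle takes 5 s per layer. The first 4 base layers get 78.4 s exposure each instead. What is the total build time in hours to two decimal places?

Layers = ⌈42.3/0.05⌉ = 846.
Base layers: 4 × (78.4 + 5) → 333.6 s.
Normal layers = 842 × (7.03 + 5), so 10129.26 s.
Sum: 333.6 + 10129.26 = 10462.86 s → 2.91 hours.

2.91 hours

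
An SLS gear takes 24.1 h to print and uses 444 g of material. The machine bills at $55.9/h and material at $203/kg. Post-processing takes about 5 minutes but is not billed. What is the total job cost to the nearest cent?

Time charge: 55.9 × 24.1 → $1347.19.
Material charge: 203 × 444/1000 → $90.132.
Job cost: 1347.19 + 90.132 = 1437.322 ≈ $1437.32.

$1437.32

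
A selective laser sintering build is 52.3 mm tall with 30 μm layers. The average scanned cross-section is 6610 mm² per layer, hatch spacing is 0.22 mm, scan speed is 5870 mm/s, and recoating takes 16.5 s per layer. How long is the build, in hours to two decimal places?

Layer count = ceil(52.3 / 0.03) = 1744.
Hatch length per layer = 6610 / 0.22 = 30045.5 mm.
Scan time per layer = 30045.5 / 5870 = 5.1185 s.
Per-layer time = 5.1185 + 16.5 = 21.6185 s.
Total: 1744 × 21.6185 s = 37702.664 s → 10.47 hours.

10.47 hours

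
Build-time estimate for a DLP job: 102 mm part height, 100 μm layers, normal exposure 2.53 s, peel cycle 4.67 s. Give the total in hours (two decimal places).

Layers = ⌈102/0.1⌉ = 1020.
Per-layer time = 2.53 + 4.67, so 7.2 s.
Build time: 1020 × 7.2 s = 7344 s, i.e. 2.04 hours.

2.04 hours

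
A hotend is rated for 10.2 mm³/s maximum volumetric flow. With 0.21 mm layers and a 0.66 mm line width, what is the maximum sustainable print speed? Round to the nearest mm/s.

Bead cross-section: 0.21 × 0.66 → 0.1386 mm².
Max speed = 10.2 / 0.1386 = 73.59 ≈ 74 mm/s.

74 mm/s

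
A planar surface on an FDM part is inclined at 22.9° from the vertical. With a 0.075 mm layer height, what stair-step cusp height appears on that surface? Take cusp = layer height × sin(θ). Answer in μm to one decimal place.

Cusp = layer height × sin(22.9°) = 0.075 × 0.3891 = 0.029183 mm = 29.2 μm.

29.2 μm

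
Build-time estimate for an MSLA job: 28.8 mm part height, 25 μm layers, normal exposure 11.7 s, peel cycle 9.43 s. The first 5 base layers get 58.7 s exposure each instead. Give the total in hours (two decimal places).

6.83 hours

Layers = ⌈28.8/0.025⌉ = 1152.
Burn-in layers: 5 × (58.7 + 9.43) → 340.65 s.
Regular layers = 1147 × (11.7 + 9.43), so 24236.11 s.
Total = 340.65 + 24236.11 = 24576.76 s = 6.83 hours.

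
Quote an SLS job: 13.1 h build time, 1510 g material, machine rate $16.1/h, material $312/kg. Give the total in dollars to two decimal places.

$682.03

Machine cost: 16.1 × 13.1 → $210.91.
Material charge = 312 × 1510/1000 = $471.12.
Job cost: 210.91 + 471.12 = $682.03.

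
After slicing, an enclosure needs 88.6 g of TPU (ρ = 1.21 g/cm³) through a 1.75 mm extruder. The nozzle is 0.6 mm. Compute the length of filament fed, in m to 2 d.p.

30.44 m

Extruded volume: 88.6/1.21 = 73.2231 cm³ (73223.1 mm³).
A = π r² = π × 0.875² = 2.4053 mm².
L = V/A = 73223.1/2.4053 = 30442.4 mm → 30.44 m.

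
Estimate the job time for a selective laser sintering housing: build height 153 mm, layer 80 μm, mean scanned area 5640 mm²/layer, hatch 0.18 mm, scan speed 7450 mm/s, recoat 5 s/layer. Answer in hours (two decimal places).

Number of layers: 153 / 0.08 → 1913 (rounded up).
Scan path per layer = 5640 / 0.18, so 31333.3 mm.
Laser time per layer: 31333.3 / 7450 → 4.2058 s.
Time per layer: 4.2058 + 5 → 9.2058 s.
Total: 1913 × 9.2058 s = 17610.6954 s → 4.89 hours.

4.89 hours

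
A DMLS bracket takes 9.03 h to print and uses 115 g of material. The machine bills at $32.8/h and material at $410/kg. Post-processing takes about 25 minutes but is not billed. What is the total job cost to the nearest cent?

Machine-time cost: 32.8 × 9.03 → $296.184.
Material charge = 410 × 115/1000, so $47.15.
Total = 296.184 + 47.15 = 343.334 ≈ $343.33.

$343.33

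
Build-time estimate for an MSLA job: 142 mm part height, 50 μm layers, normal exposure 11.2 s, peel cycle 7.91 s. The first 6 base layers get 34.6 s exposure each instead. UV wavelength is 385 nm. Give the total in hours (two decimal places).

Number of layers: 142 / 0.05 → 2840 (rounded up).
Bottom layers = 6 × (34.6 + 7.91) = 255.06 s.
Normal layers: 2834 × (11.2 + 7.91) → 54157.74 s.
Total = 255.06 + 54157.74 = 54412.8 s = 15.11 hours.

15.11 hours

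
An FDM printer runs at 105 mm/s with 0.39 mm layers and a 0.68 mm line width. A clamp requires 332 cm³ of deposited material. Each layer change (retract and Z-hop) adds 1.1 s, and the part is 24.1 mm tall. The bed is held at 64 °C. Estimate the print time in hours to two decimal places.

Line area = 0.39 × 0.68 = 0.2652 mm².
Total extruded path = 332000/0.2652 = 1251885.4 mm.
Extrusion time = 1251885.4 / 105, so 11922.7 s.
Layer count = ceil(24.1 / 0.39) = 62.
Z-hop total = 62 × 1.1 = 68.2 s.
Altogether 11922.7 + 68.2 = 11990.9 s, i.e. 3.33 hours.

3.33 hours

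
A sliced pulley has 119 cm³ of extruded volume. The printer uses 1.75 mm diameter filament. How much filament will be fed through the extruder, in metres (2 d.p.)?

Filament cross-section = π × (1.75/2)² = 2.4053 mm².
Length = 119 cm³ / 2.4053 mm² = 119000 / 2.4053 = 49474.08 mm = 49.47 m.

49.47 m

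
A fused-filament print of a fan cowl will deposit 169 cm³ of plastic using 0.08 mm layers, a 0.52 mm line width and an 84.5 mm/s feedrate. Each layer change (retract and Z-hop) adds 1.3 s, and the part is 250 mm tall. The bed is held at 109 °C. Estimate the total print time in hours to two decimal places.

14.48 hours

Line area = 0.08 × 0.52, so 0.0416 mm².
Toolpath length = 169 cm³ / 0.0416 mm² = 169000 / 0.0416 = 4062500 mm.
Time extruding = 4062500 / 84.5 = 48076.9 s.
Layer count = ceil(250 / 0.08) = 3125.
Non-print overhead = 3125 × 1.3 = 4062.5 s.
Total = 48076.9 + 4062.5 = 52139.4 s = 14.48 hours.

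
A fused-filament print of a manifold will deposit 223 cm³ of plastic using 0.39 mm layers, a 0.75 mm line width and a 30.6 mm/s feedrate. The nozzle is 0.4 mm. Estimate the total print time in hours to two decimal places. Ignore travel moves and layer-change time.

6.92 hours

Extrusion cross-section = 0.39 × 0.75 = 0.2925 mm².
Path length: 223000 mm³ / 0.2925 mm² → 762393.2 mm.
Time extruding = 762393.2 / 30.6 = 24914.8 s.
24914.8 s = 6.92 hours.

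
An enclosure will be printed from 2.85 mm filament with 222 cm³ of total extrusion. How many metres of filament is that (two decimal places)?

Cross-section of 2.85 mm filament: π·(2.85/2)² = 6.3794 mm².
Length = 222 cm³ / 6.3794 mm² = 222000 / 6.3794 = 34799.51 mm = 34.80 m.

34.80 m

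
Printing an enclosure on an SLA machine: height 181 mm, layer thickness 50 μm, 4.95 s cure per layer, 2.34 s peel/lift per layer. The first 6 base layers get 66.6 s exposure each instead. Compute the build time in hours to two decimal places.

Layers = ⌈181/0.05⌉ = 3620.
Base layers = 6 × (66.6 + 2.34), so 413.64 s.
Normal layers: 3614 × (4.95 + 2.34) → 26346.06 s.
Sum: 413.64 + 26346.06 = 26759.7 s → 7.43 hours.

7.43 hours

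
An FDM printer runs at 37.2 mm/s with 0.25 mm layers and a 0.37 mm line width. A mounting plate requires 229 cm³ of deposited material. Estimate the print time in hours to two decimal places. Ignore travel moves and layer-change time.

18.49 hours

Bead cross-section = 0.25 × 0.37 = 0.0925 mm².
Toolpath length = 229 cm³ / 0.0925 mm² = 229000 / 0.0925 = 2475675.7 mm.
Time extruding = 2475675.7 / 37.2 = 66550.4 s.
In the requested units: 66550.4 s = 18.49 hours.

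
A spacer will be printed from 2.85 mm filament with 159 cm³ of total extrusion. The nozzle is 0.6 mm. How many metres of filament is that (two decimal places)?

24.92 m

Cross-section of 2.85 mm filament: π·(2.85/2)² = 6.3794 mm².
L = 159000 mm³ / 6.3794 mm² = 24923.97 mm, i.e. 24.92 m.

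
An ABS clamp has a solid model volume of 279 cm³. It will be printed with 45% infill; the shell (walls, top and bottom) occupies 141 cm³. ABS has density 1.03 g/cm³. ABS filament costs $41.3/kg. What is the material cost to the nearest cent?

Volume inside the shell = 279 − 141 = 138 cm³.
Infill deposited = 0.45 × 138 = 62.1 cm³.
Total extruded = 141 + 62.1 = 203.1 cm³.
Mass = 203.1 × 1.03 = 209.193 g.
Cost = 209.193 g / 1000 × $41.3/kg = $8.64.

$8.64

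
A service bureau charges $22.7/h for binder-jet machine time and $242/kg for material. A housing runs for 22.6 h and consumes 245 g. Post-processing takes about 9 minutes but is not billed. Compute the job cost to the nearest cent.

Machine-time cost: 22.7 × 22.6 → $513.02.
Material cost = 242 × 245/1000, so $59.29.
Total = 513.02 + 59.29 = $572.31.

$572.31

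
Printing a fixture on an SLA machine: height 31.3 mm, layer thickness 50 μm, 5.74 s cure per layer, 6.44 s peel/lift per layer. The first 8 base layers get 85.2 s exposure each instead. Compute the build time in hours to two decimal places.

2.29 hours

Layer count = ceil(31.3 / 0.05) = 626.
Base layers = 8 × (85.2 + 6.44), so 733.12 s.
Regular layers = 618 × (5.74 + 6.44), so 7527.24 s.
Sum: 733.12 + 7527.24 = 8260.36 s → 2.29 hours.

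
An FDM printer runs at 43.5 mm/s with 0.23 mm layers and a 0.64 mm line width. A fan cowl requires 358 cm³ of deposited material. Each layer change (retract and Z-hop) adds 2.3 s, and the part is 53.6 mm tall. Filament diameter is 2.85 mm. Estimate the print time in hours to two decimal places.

15.68 hours

Extrusion cross-section = 0.23 × 0.64 = 0.1472 mm².
Path length: 358000 mm³ / 0.1472 mm² → 2432065.2 mm.
Time extruding: 2432065.2 / 43.5 → 55909.5 s.
Layers = ⌈53.6/0.23⌉ = 234.
Non-print overhead: 234 × 2.3 → 538.2 s.
Altogether 55909.5 + 538.2 = 56447.7 s, i.e. 15.68 hours.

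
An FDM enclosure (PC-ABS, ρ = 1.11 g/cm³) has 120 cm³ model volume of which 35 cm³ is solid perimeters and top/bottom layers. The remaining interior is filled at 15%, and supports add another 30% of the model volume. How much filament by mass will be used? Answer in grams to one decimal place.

93.0 g

Infill region: 120 − 35 → 85 cm³.
Deposited infill: 0.15 × 85 → 12.75 cm³.
Support = 0.30 × 120 = 36 cm³.
Deposited volume: 35 + 12.75 + 36 → 83.75 cm³.
Mass = 83.75 × 1.11, so 92.9625 g.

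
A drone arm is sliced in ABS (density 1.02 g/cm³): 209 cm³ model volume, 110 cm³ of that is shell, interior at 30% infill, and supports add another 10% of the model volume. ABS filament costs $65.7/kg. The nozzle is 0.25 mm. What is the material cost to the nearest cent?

$10.76

Infill region = 209 − 110, so 99 cm³.
Infill deposited = 0.30 × 99, so 29.7 cm³.
Support = 0.10 × 209 = 20.9 cm³.
Deposited volume = 110 + 29.7 + 20.9, so 160.6 cm³.
Mass: 160.6 × 1.02 → 163.812 g.
Cost = 163.812 g / 1000 × $65.7/kg = $10.76.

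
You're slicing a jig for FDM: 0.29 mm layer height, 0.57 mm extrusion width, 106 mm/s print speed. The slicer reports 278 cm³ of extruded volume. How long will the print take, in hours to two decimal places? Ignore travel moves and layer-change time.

4.41 hours

Extrusion cross-section = 0.29 × 0.57 = 0.1653 mm².
Total extruded path = 278000/0.1653 = 1681790.7 mm.
Print-move time: 1681790.7 / 106 → 15866 s.
In the requested units: 15866 s = 4.41 hours.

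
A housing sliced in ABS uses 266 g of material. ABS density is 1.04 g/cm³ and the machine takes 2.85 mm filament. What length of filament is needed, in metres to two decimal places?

40.09 m

Volume = 266 g / 1.04 g·cm⁻³ = 255.7692 cm³ = 255769.2 mm³.
A = π r² = π × 1.425² = 6.3794 mm².
Length = 255769.2 / 6.3794 = 40092.99 mm = 40.09 m.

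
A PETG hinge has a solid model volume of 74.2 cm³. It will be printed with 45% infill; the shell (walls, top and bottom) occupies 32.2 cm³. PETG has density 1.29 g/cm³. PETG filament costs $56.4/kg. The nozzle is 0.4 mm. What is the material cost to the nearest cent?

Interior volume: 74.2 − 32.2 → 42 cm³.
Deposited infill: 0.45 × 42 → 18.9 cm³.
Total extruded = 32.2 + 18.9 = 51.1 cm³.
Mass = 51.1 × 1.29, so 65.919 g.
Cost = 65.919 g / 1000 × $56.4/kg = $3.72.

$3.72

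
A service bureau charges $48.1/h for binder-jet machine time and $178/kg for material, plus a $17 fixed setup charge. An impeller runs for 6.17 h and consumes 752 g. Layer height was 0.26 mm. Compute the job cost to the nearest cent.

Machine cost = 48.1 × 6.17, so $296.777.
Material charge = 178 × 752/1000, so $133.856.
Adding setup: 296.777 + 133.856 + 17 → 447.633 ≈ $447.63.

$447.63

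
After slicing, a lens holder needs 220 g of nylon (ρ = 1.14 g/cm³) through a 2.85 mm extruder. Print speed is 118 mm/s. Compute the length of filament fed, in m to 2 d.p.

Volume = 220 g / 1.14 g·cm⁻³ = 192.9825 cm³ = 192982.5 mm³.
Filament cross-section = π × (2.85/2)² = 6.3794 mm².
Length = 192982.5 / 6.3794 = 30250.89 mm = 30.25 m.

30.25 m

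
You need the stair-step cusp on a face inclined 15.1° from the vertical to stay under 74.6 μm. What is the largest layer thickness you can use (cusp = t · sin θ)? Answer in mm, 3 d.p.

0.286 mm

sin(15.1°) = 0.2605; t_max = 0.0746/0.2605 = 0.286 mm.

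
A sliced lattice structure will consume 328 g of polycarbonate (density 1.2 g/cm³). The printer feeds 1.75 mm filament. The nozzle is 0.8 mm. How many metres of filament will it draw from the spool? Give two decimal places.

113.64 m

Volume = 328 g / 1.2 g·cm⁻³ = 273.3333 cm³ = 273333.3 mm³.
Cross-section of 1.75 mm filament: π·(1.75/2)² = 2.4053 mm².
L = V/A = 273333.3/2.4053 = 113637.92 mm → 113.64 m.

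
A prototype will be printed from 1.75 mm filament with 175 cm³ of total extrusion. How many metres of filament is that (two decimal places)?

72.76 m

Filament cross-section = π × (1.75/2)² = 2.4053 mm².
Length = 175 cm³ / 2.4053 mm² = 175000 / 2.4053 = 72756 mm = 72.76 m.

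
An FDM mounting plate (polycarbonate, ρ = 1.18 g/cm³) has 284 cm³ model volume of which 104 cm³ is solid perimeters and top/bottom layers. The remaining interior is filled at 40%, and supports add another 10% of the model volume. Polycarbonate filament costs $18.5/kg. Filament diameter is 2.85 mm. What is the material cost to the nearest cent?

Infill region: 284 − 104 → 180 cm³.
Infill volume = 0.40 × 180 = 72 cm³.
Support: 0.10 × 284 → 28.4 cm³.
Total extruded: 104 + 72 + 28.4 → 204.4 cm³.
Mass = 204.4 × 1.18, so 241.192 g.
Cost = 241.192 g / 1000 × $18.5/kg = $4.46.

$4.46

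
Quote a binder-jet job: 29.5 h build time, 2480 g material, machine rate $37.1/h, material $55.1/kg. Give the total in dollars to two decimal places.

$1231.10

Machine-time cost: 37.1 × 29.5 → $1094.45.
Material cost: 55.1 × 2480/1000 → $136.648.
Total = 1094.45 + 136.648 = 1231.098 ≈ $1231.10.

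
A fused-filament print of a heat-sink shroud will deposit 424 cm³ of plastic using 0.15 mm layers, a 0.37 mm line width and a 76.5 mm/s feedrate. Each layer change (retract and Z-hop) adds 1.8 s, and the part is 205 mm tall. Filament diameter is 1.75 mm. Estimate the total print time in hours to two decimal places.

Bead cross-section: 0.15 × 0.37 → 0.0555 mm².
Toolpath length = 424 cm³ / 0.0555 mm² = 424000 / 0.0555 = 7639639.6 mm.
Time extruding = 7639639.6 / 76.5, so 99864.6 s.
Number of layers: 205 / 0.15 → 1367 (rounded up).
Non-print overhead: 1367 × 1.8 → 2460.6 s.
Total = 99864.6 + 2460.6 = 102325.2 s = 28.42 hours.

28.42 hours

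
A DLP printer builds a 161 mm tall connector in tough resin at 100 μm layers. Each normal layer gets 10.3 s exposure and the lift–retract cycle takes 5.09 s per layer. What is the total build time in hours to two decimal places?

Layers = ⌈161/0.1⌉ = 1610.
Cycle time = 10.3 + 5.09, so 15.39 s.
Total = 1610 × 15.39 = 24777.9 s = 6.88 hours.

6.88 hours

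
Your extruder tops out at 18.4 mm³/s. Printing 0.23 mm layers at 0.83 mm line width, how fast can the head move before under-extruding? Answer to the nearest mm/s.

96 mm/s

Bead cross-section: 0.23 × 0.83 → 0.1909 mm².
v_max = Q/A = 18.4/0.1909 = 96.39 mm/s → 96 mm/s.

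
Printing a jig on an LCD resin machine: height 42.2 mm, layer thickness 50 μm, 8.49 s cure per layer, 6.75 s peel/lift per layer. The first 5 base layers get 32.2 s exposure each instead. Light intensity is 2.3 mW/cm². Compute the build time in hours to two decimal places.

3.61 hours

Layers = ⌈42.2/0.05⌉ = 844.
Base layers = 5 × (32.2 + 6.75), so 194.75 s.
Remaining layers = 839 × (8.49 + 6.75) = 12786.36 s.
Total = 194.75 + 12786.36 = 12981.11 s = 3.61 hours.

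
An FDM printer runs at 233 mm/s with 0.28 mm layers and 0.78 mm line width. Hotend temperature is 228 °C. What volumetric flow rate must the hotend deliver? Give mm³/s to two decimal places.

Bead cross-section = 0.28 × 0.78, so 0.2184 mm².
Volumetric flow = 233 × 0.2184 = 50.89 mm³/s.

50.89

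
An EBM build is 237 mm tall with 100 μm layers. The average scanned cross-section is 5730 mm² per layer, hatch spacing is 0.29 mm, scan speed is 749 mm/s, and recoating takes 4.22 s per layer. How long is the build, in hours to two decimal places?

Layer count = ceil(237 / 0.1) = 2370.
Hatch length per layer: 5730 / 0.29 → 19758.6 mm.
Per-layer scan time = 19758.6 / 749 = 26.38 s.
Per-layer time = 26.38 + 4.22, so 30.6 s.
Total: 2370 × 30.6 s = 72522 s → 20.15 hours.

20.15 hours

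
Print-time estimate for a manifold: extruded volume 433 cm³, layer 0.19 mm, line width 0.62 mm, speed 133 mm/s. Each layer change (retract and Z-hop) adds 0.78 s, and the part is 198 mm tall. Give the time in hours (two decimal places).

Line area: 0.19 × 0.62 → 0.1178 mm².
Path length: 433000 mm³ / 0.1178 mm² → 3675721.6 mm.
Time extruding: 3675721.6 / 133 → 27637 s.
Layers = ⌈198/0.19⌉ = 1043.
Z-hop total = 1043 × 0.78 = 813.54 s.
Altogether 27637 + 813.54 = 28450.54 s, i.e. 7.90 hours.

7.90 hours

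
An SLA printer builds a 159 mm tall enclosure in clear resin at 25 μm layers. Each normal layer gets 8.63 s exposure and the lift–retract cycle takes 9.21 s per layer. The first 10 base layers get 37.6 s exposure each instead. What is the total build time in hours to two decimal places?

31.60 hours

Layers = ⌈159/0.025⌉ = 6360.
Base layers = 10 × (37.6 + 9.21), so 468.1 s.
Remaining layers: 6350 × (8.63 + 9.21) → 113284 s.
Total = 468.1 + 113284 = 113752.1 s = 31.60 hours.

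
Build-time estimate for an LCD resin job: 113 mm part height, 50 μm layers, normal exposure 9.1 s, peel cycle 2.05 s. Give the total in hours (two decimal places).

7.00 hours

Layer count = ceil(113 / 0.05) = 2260.
Cycle time = 9.1 + 2.05 = 11.15 s.
Total = 2260 × 11.15 = 25199 s = 7.00 hours.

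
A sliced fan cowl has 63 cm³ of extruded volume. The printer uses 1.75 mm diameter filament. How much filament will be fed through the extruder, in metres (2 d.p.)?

26.19 m

A = π r² = π × 0.875² = 2.4053 mm².
L = 63000 mm³ / 2.4053 mm² = 26192.16 mm, i.e. 26.19 m.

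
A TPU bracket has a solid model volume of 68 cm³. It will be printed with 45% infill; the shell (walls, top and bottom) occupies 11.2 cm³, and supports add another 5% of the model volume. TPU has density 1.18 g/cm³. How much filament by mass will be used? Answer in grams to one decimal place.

Interior volume = 68 − 11.2, so 56.8 cm³.
Deposited infill = 0.45 × 56.8, so 25.56 cm³.
Support = 0.05 × 68 = 3.4 cm³.
Total extruded = 11.2 + 25.56 + 3.4, so 40.16 cm³.
Mass = 40.16 × 1.18 = 47.3888 g.

47.4 g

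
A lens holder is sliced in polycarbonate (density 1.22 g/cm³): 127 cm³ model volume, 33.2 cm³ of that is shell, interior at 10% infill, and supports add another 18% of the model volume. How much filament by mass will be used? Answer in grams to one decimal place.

79.8 g

Interior volume = 127 − 33.2 = 93.8 cm³.
Infill deposited: 0.10 × 93.8 → 9.38 cm³.
Support: 0.18 × 127 → 22.86 cm³.
Total extruded = 33.2 + 9.38 + 22.86, so 65.44 cm³.
Mass = 65.44 × 1.22, so 79.8368 g.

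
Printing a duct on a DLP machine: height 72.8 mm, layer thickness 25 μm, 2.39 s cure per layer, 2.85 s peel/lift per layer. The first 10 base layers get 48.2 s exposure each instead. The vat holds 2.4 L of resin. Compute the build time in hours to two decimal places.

4.37 hours

Layer count = ceil(72.8 / 0.025) = 2912.
Burn-in layers: 10 × (48.2 + 2.85) → 510.5 s.
Normal layers: 2902 × (2.39 + 2.85) → 15206.48 s.
Sum: 510.5 + 15206.48 = 15716.98 s → 4.37 hours.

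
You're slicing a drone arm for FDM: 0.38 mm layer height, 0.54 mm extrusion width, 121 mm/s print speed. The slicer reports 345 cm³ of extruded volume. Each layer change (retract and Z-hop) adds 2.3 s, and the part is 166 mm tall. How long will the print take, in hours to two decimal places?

4.14 hours

Line area: 0.38 × 0.54 → 0.2052 mm².
Toolpath length = 345 cm³ / 0.2052 mm² = 345000 / 0.2052 = 1681286.5 mm.
Print-move time: 1681286.5 / 121 → 13894.9 s.
Layers = ⌈166/0.38⌉ = 437.
Non-print overhead = 437 × 2.3 = 1005.1 s.
Altogether 13894.9 + 1005.1 = 14900 s, i.e. 4.14 hours.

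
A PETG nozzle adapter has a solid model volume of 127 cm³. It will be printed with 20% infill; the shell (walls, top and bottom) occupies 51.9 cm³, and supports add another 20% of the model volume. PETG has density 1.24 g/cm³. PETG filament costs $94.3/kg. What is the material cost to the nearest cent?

Volume inside the shell = 127 − 51.9, so 75.1 cm³.
Infill deposited = 0.20 × 75.1 = 15.02 cm³.
Support: 0.20 × 127 → 25.4 cm³.
Total extruded: 51.9 + 15.02 + 25.4 → 92.32 cm³.
Mass = 92.32 × 1.24, so 114.4768 g.
Cost = 114.4768 g / 1000 × $94.3/kg = $10.80.

$10.80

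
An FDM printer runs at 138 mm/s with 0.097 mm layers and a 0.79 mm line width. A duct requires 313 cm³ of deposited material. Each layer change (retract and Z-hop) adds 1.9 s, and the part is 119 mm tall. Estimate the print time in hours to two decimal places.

Line area = 0.097 × 0.79 = 0.07663 mm².
Toolpath length = 313 cm³ / 0.07663 mm² = 313000 / 0.07663 = 4084562.2 mm.
Extrusion time: 4084562.2 / 138 → 29598.3 s.
Number of layers: 119 / 0.097 → 1227 (rounded up).
Z-hop total = 1227 × 1.9 = 2331.3 s.
Altogether 29598.3 + 2331.3 = 31929.6 s, i.e. 8.87 hours.

8.87 hours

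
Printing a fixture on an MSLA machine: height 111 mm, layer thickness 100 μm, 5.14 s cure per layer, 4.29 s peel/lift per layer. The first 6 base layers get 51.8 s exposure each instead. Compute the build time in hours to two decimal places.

2.99 hours

Number of layers: 111 / 0.1 → 1110 (rounded up).
Base layers = 6 × (51.8 + 4.29), so 336.54 s.
Normal layers: 1104 × (5.14 + 4.29) → 10410.72 s.
Total = 336.54 + 10410.72 = 10747.26 s = 2.99 hours.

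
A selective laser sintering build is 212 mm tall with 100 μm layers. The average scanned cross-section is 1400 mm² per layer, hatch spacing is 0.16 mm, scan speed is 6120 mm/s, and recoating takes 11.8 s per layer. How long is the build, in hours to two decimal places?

Layers = ⌈212/0.1⌉ = 2120.
Hatch length per layer = 1400 / 0.16, so 8750 mm.
Scan time per layer = 8750 / 6120, so 1.4297 s.
Time per layer = 1.4297 + 11.8 = 13.2297 s.
2120 layers × 13.2297 s/layer = 28046.964 s, i.e. 7.79 hours.

7.79 hours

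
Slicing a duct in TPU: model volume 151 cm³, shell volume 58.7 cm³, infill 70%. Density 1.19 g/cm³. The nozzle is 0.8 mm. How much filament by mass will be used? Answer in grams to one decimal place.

146.7 g

Volume inside the shell: 151 − 58.7 → 92.3 cm³.
Deposited infill = 0.70 × 92.3 = 64.61 cm³.
Total printed volume = 58.7 + 64.61 = 123.31 cm³.
Mass = 123.31 × 1.19, so 146.7389 g.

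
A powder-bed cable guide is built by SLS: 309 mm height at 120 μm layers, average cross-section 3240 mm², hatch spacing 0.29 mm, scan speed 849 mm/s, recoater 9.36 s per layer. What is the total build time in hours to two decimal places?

Layers = ⌈309/0.12⌉ = 2575.
Scan path per layer = 3240 / 0.29 = 11172.4 mm.
Scan time per layer = 11172.4 / 849, so 13.1595 s.
Per-layer time = 13.1595 + 9.36 = 22.5195 s.
2575 layers × 22.5195 s/layer = 57987.7125 s, i.e. 16.11 hours.

16.11 hours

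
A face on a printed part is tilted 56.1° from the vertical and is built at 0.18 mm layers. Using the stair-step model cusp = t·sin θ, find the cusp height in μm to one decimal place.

h_c = t·sin θ = 0.18 × 0.8300 = 0.1494 mm (149.4 μm).

149.4 μm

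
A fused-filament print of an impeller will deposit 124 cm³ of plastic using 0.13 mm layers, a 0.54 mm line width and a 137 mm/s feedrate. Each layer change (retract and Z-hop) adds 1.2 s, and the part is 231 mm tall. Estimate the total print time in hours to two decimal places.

Bead cross-section: 0.13 × 0.54 → 0.0702 mm².
Toolpath length = 124 cm³ / 0.0702 mm² = 124000 / 0.0702 = 1766381.8 mm.
Time extruding: 1766381.8 / 137 → 12893.3 s.
Layer count = ceil(231 / 0.13) = 1777.
Non-print overhead = 1777 × 1.2 = 2132.4 s.
Total = 12893.3 + 2132.4 = 15025.7 s = 4.17 hours.

4.17 hours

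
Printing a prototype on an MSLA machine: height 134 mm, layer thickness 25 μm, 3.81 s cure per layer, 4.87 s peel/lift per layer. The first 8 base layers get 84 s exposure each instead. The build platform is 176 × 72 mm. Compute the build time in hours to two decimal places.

13.10 hours

Layer count = ceil(134 / 0.025) = 5360.
Bottom layers = 8 × (84 + 4.87), so 710.96 s.
Normal layers = 5352 × (3.81 + 4.87) = 46455.36 s.
Sum: 710.96 + 46455.36 = 47166.32 s → 13.10 hours.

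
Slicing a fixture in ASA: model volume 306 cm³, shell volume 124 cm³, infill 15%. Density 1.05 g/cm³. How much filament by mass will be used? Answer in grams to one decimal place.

Infill region = 306 − 124 = 182 cm³.
Deposited infill = 0.15 × 182, so 27.3 cm³.
Deposited volume = 124 + 27.3, so 151.3 cm³.
Mass: 151.3 × 1.05 → 158.865 g.

158.9 g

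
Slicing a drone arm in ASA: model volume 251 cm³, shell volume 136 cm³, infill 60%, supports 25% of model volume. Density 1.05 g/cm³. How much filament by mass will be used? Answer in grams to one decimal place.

Infill region = 251 − 136, so 115 cm³.
Infill volume = 0.60 × 115 = 69 cm³.
Support = 0.25 × 251, so 62.75 cm³.
Deposited volume = 136 + 69 + 62.75 = 267.75 cm³.
Mass = 267.75 × 1.05, so 281.1375 g.

281.1 g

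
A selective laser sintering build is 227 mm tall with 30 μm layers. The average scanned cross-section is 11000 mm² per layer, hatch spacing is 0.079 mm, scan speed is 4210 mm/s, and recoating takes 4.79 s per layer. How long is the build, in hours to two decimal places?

Layers = ⌈227/0.03⌉ = 7567.
Scan path per layer = 11000 / 0.079 = 139240.5 mm.
Per-layer scan time: 139240.5 / 4210 → 33.0738 s.
Per-layer time = 33.0738 + 4.79, so 37.8638 s.
Total: 7567 × 37.8638 s = 286515.3746 s → 79.59 hours.

79.59 hours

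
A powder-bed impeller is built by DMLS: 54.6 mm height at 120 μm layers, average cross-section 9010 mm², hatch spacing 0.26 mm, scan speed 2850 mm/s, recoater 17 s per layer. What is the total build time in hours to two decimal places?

3.69 hours

Layer count = ceil(54.6 / 0.12) = 455.
Scan path per layer = 9010 / 0.26, so 34653.8 mm.
Per-layer scan time = 34653.8 / 2850 = 12.1592 s.
Per-layer time: 12.1592 + 17 → 29.1592 s.
455 layers × 29.1592 s/layer = 13267.436 s, i.e. 3.69 hours.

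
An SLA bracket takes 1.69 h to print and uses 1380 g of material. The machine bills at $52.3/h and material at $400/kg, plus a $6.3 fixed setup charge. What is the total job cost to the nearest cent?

Time charge = 52.3 × 1.69, so $88.387.
Feedstock cost = 400 × 1380/1000, so $552.00.
Adding setup: 88.387 + 552.00 + 6.3 → 646.687 ≈ $646.69.

$646.69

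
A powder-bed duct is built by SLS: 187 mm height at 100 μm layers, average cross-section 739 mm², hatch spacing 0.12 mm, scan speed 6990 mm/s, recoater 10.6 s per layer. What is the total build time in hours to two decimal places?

Number of layers: 187 / 0.1 → 1870 (rounded up).
Scan path per layer = 739 / 0.12, so 6158.3 mm.
Laser time per layer = 6158.3 / 6990 = 0.881 s.
Per-layer time = 0.881 + 10.6 = 11.481 s.
Total: 1870 × 11.481 s = 21469.47 s → 5.96 hours.

5.96 hours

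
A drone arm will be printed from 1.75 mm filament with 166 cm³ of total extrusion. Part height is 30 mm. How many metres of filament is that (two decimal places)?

Cross-section of 1.75 mm filament: π·(1.75/2)² = 2.4053 mm².
Length = 166 cm³ / 2.4053 mm² = 166000 / 2.4053 = 69014.26 mm = 69.01 m.

69.01 m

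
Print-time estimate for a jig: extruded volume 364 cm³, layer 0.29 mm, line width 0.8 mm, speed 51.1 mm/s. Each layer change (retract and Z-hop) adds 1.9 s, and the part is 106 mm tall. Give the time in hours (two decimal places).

Line area = 0.29 × 0.8 = 0.232 mm².
Total extruded path = 364000/0.232 = 1568965.5 mm.
Time extruding = 1568965.5 / 51.1 = 30703.8 s.
Layer count = ceil(106 / 0.29) = 366.
Non-print overhead = 366 × 1.9, so 695.4 s.
Total = 30703.8 + 695.4 = 31399.2 s = 8.72 hours.

8.72 hours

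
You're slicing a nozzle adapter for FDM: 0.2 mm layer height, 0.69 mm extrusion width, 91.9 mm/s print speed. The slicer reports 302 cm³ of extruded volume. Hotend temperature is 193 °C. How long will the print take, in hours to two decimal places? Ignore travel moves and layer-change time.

Line area = 0.2 × 0.69, so 0.138 mm².
Total extruded path = 302000/0.138 = 2188405.8 mm.
Time extruding = 2188405.8 / 91.9 = 23812.9 s.
23812.9 s = 6.61 hours.

6.61 hours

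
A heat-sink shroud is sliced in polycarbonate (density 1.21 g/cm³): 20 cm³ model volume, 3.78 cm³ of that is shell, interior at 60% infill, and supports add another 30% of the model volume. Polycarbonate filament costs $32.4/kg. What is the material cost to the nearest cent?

Infill region = 20 − 3.78, so 16.22 cm³.
Infill volume = 0.60 × 16.22 = 9.732 cm³.
Support = 0.30 × 20, so 6 cm³.
Total printed volume = 3.78 + 9.732 + 6 = 19.512 cm³.
Mass = 19.512 × 1.21 = 23.60952 g.
At $32.4/kg: 23.60952/1000 × 32.4 = $0.76.

$0.76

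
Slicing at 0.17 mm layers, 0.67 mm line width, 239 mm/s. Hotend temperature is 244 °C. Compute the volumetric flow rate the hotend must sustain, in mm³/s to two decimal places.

27.22

Bead cross-section: 0.17 × 0.67 → 0.1139 mm².
Q = v·A = 239 × 0.1139 = 27.22 mm³/s.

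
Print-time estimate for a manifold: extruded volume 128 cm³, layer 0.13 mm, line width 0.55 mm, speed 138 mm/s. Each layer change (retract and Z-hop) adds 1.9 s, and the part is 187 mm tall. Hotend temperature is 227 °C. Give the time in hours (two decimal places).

4.36 hours

Line area = 0.13 × 0.55, so 0.0715 mm².
Toolpath length = 128 cm³ / 0.0715 mm² = 128000 / 0.0715 = 1790209.8 mm.
Time extruding = 1790209.8 / 138 = 12972.5 s.
Number of layers: 187 / 0.13 → 1439 (rounded up).
Non-print overhead = 1439 × 1.9 = 2734.1 s.
Altogether 12972.5 + 2734.1 = 15706.6 s, i.e. 4.36 hours.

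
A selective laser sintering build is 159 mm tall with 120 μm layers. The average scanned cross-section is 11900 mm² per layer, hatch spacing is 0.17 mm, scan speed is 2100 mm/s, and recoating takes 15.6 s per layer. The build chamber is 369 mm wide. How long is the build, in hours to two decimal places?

Layers = ⌈159/0.12⌉ = 1325.
Scan path per layer: 11900 / 0.17 → 70000 mm.
Laser time per layer = 70000 / 2100, so 33.3333 s.
Time per layer = 33.3333 + 15.6 = 48.9333 s.
Build time = 1325 × 48.9333 = 64836.6225 s = 18.01 hours.

18.01 hours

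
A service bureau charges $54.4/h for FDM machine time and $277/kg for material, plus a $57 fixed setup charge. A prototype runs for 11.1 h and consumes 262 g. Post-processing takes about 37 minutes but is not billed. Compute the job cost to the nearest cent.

Time charge = 54.4 × 11.1 = $603.84.
Material cost = 277 × 262/1000, so $72.574.
Total = 603.84 + 72.574 + 57 = 733.414 ≈ $733.41.

$733.41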